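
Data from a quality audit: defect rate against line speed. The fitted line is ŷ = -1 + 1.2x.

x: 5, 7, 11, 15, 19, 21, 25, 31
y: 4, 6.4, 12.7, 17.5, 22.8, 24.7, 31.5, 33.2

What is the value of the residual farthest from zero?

e = -3

x=5: ŷ = -1 + 1.2·5 = 5; e = 4 − 5 = -1
x=7: ŷ = -1 + 1.2·7 = 7.4; e = 6.4 − 7.4 = -1
x=11: ŷ = -1 + 1.2·11 = 12.2; e = 12.7 − 12.2 = 0.5
x=15: ŷ = -1 + 1.2·15 = 17; e = 17.5 − 17 = 0.5
x=19: ŷ = -1 + 1.2·19 = 21.8; e = 22.8 − 21.8 = 1
x=21: ŷ = -1 + 1.2·21 = 24.2; e = 24.7 − 24.2 = 0.5
x=25: ŷ = -1 + 1.2·25 = 29; e = 31.5 − 29 = 2.5
x=31: ŷ = -1 + 1.2·31 = 36.2; e = 33.2 − 36.2 = -3
Largest |e| is 3 at x = 31, residual -3.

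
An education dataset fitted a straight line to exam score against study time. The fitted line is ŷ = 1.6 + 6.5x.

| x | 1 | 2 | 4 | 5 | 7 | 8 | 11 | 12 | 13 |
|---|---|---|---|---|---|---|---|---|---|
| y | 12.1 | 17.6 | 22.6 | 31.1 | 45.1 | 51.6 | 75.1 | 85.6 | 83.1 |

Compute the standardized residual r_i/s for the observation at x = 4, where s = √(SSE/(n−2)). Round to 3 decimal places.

-1.228

x=1: ŷ = 1.6 + 6.5·1 = 8.1; r = 12.1 − 8.1 = 4
x=2: ŷ = 1.6 + 6.5·2 = 14.6; r = 17.6 − 14.6 = 3
x=4: ŷ = 1.6 + 6.5·4 = 27.6; r = 22.6 − 27.6 = -5
x=5: ŷ = 1.6 + 6.5·5 = 34.1; r = 31.1 − 34.1 = -3
x=7: ŷ = 1.6 + 6.5·7 = 47.1; r = 45.1 − 47.1 = -2
x=8: ŷ = 1.6 + 6.5·8 = 53.6; r = 51.6 − 53.6 = -2
x=11: ŷ = 1.6 + 6.5·11 = 73.1; r = 75.1 − 73.1 = 2
x=12: ŷ = 1.6 + 6.5·12 = 79.6; r = 85.6 − 79.6 = 6
x=13: ŷ = 1.6 + 6.5·13 = 86.1; r = 83.1 − 86.1 = -3
SSE = 16 + 9 + 25 + 9 + 4 + 4 + 4 + 36 + 9 = 116
s = √(116/7) = 4.0708
r/s = -5 / 4.0708 = -1.228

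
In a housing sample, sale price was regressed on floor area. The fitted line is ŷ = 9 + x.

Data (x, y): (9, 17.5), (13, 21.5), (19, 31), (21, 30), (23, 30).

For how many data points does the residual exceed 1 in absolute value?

2

x=9: ŷ = 9 + 9 = 18; r = 17.5 − 18 = -0.5
x=13: ŷ = 9 + 13 = 22; r = 21.5 − 22 = -0.5
x=19: ŷ = 9 + 19 = 28; r = 31 − 28 = 3
x=21: ŷ = 9 + 21 = 30; r = 30 − 30 = 0
x=23: ŷ = 9 + 23 = 32; r = 30 − 32 = -2
|r| > 1: x=19 (|r|=3), x=23 (|r|=2) → 2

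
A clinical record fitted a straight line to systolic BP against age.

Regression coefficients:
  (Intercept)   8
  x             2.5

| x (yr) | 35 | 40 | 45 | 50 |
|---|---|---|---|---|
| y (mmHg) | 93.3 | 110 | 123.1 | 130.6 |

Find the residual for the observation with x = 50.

ŷ = 8 + 2.5·50 = 133
e = 130.6 − 133 = -2.4

e = -2.4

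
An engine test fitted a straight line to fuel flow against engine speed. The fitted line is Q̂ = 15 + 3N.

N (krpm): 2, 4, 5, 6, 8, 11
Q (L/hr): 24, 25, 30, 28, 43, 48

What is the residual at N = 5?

e = 0

Q̂ = 15 + 3·5 = 30
e = 30 − 30 = 0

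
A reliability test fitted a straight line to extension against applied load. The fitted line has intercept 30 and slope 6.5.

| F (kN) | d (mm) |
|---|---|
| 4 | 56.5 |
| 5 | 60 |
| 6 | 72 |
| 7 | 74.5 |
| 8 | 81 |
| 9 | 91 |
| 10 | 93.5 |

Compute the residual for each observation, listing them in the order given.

0.5, -2.5, 3, -1, -1, 2.5, -1.5

F=4: ŷ = 30 + 6.5·4 = 56; r = 56.5 − 56 = 0.5
F=5: ŷ = 30 + 6.5·5 = 62.5; r = 60 − 62.5 = -2.5
F=6: ŷ = 30 + 6.5·6 = 69; r = 72 − 69 = 3
F=7: ŷ = 30 + 6.5·7 = 75.5; r = 74.5 − 75.5 = -1
F=8: ŷ = 30 + 6.5·8 = 82; r = 81 − 82 = -1
F=9: ŷ = 30 + 6.5·9 = 88.5; r = 91 − 88.5 = 2.5
F=10: ŷ = 30 + 6.5·10 = 95; r = 93.5 − 95 = -1.5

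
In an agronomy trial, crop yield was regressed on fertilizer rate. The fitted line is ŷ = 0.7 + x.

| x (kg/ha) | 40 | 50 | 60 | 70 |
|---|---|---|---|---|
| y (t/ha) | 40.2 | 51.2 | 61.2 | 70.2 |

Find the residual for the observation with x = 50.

ŷ = 0.7 + 50 = 50.7
r = 51.2 − 50.7 = 0.5

r = 0.5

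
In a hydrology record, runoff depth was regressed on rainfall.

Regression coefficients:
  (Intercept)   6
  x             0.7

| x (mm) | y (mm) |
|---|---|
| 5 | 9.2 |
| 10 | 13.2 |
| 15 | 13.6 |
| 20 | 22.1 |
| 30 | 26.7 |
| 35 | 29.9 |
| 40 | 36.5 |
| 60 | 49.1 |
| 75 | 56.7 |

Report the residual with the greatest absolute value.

r = -2.9

x=5: ŷ = 6 + 0.7·5 = 9.5; r = 9.2 − 9.5 = -0.3
x=10: ŷ = 6 + 0.7·10 = 13; r = 13.2 − 13 = 0.2
x=15: ŷ = 6 + 0.7·15 = 16.5; r = 13.6 − 16.5 = -2.9
x=20: ŷ = 6 + 0.7·20 = 20; r = 22.1 − 20 = 2.1
x=30: ŷ = 6 + 0.7·30 = 27; r = 26.7 − 27 = -0.3
x=35: ŷ = 6 + 0.7·35 = 30.5; r = 29.9 − 30.5 = -0.6
x=40: ŷ = 6 + 0.7·40 = 34; r = 36.5 − 34 = 2.5
x=60: ŷ = 6 + 0.7·60 = 48; r = 49.1 − 48 = 1.1
x=75: ŷ = 6 + 0.7·75 = 58.5; r = 56.7 − 58.5 = -1.8
Largest |r| is 2.9 at x = 15, residual -2.9.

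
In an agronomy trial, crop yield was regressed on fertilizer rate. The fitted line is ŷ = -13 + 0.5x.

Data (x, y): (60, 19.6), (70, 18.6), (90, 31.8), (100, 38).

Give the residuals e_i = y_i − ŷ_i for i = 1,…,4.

2.6, -3.4, -0.2, 1

x=60: ŷ = -13 + 0.5·60 = 17; e = 19.6 − 17 = 2.6
x=70: ŷ = -13 + 0.5·70 = 22; e = 18.6 − 22 = -3.4
x=90: ŷ = -13 + 0.5·90 = 32; e = 31.8 − 32 = -0.2
x=100: ŷ = -13 + 0.5·100 = 37; e = 38 − 37 = 1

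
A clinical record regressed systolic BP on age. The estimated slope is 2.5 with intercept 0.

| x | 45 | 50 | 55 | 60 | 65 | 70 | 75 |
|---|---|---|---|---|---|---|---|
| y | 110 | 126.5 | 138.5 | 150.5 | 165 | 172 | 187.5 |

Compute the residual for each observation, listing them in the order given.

x=45: ŷ = 2.5·45 = 112.5; r = 110 − 112.5 = -2.5
x=50: ŷ = 2.5·50 = 125; r = 126.5 − 125 = 1.5
x=55: ŷ = 2.5·55 = 137.5; r = 138.5 − 137.5 = 1
x=60: ŷ = 2.5·60 = 150; r = 150.5 − 150 = 0.5
x=65: ŷ = 2.5·65 = 162.5; r = 165 − 162.5 = 2.5
x=70: ŷ = 2.5·70 = 175; r = 172 − 175 = -3
x=75: ŷ = 2.5·75 = 187.5; r = 187.5 − 187.5 = 0

-2.5, 1.5, 1, 0.5, 2.5, -3, 0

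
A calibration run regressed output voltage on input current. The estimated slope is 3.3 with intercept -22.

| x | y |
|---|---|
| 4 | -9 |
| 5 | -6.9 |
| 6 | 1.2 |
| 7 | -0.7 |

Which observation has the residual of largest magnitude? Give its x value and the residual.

x=4: ŷ = -22 + 3.3·4 = -8.8; r = -9 − (-8.8) = -0.2
x=5: ŷ = -22 + 3.3·5 = -5.5; r = -6.9 − (-5.5) = -1.4
x=6: ŷ = -22 + 3.3·6 = -2.2; r = 1.2 − (-2.2) = 3.4
x=7: ŷ = -22 + 3.3·7 = 1.1; r = -0.7 − 1.1 = -1.8
Largest |r| is 3.4 at x = 6, residual 3.4.

x = 6, r = 3.4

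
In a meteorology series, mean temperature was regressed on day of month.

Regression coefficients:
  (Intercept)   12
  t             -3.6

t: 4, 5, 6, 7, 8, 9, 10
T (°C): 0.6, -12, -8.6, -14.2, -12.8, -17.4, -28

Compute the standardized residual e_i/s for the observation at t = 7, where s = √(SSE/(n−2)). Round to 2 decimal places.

t=4: ŷ = 12 − 3.6·4 = -2.4; e = 0.6 − (-2.4) = 3
t=5: ŷ = 12 − 3.6·5 = -6; e = -12 − (-6) = -6
t=6: ŷ = 12 − 3.6·6 = -9.6; e = -8.6 − (-9.6) = 1
t=7: ŷ = 12 − 3.6·7 = -13.2; e = -14.2 − (-13.2) = -1
t=8: ŷ = 12 − 3.6·8 = -16.8; e = -12.8 − (-16.8) = 4
t=9: ŷ = 12 − 3.6·9 = -20.4; e = -17.4 − (-20.4) = 3
t=10: ŷ = 12 − 3.6·10 = -24; e = -28 − (-24) = -4
SSE = 9 + 36 + 1 + 1 + 16 + 9 + 16 = 88
s = √(88/5) = 4.19524
e/s = -1 / 4.19524 = -0.24

-0.24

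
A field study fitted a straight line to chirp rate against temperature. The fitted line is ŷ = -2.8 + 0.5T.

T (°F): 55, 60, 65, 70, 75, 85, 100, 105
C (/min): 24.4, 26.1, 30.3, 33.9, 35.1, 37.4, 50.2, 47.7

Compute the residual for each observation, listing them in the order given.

-0.3, -1.1, 0.6, 1.7, 0.4, -2.3, 3, -2

T=55: ŷ = -2.8 + 0.5·55 = 24.7; e = 24.4 − 24.7 = -0.3
T=60: ŷ = -2.8 + 0.5·60 = 27.2; e = 26.1 − 27.2 = -1.1
T=65: ŷ = -2.8 + 0.5·65 = 29.7; e = 30.3 − 29.7 = 0.6
T=70: ŷ = -2.8 + 0.5·70 = 32.2; e = 33.9 − 32.2 = 1.7
T=75: ŷ = -2.8 + 0.5·75 = 34.7; e = 35.1 − 34.7 = 0.4
T=85: ŷ = -2.8 + 0.5·85 = 39.7; e = 37.4 − 39.7 = -2.3
T=100: ŷ = -2.8 + 0.5·100 = 47.2; e = 50.2 − 47.2 = 3
T=105: ŷ = -2.8 + 0.5·105 = 49.7; e = 47.7 − 49.7 = -2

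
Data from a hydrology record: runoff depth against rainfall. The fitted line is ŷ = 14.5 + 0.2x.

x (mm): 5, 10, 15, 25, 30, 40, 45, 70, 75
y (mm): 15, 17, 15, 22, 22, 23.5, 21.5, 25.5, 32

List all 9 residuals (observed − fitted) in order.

x=5: ŷ = 14.5 + 0.2·5 = 15.5; e = 15 − 15.5 = -0.5
x=10: ŷ = 14.5 + 0.2·10 = 16.5; e = 17 − 16.5 = 0.5
x=15: ŷ = 14.5 + 0.2·15 = 17.5; e = 15 − 17.5 = -2.5
x=25: ŷ = 14.5 + 0.2·25 = 19.5; e = 22 − 19.5 = 2.5
x=30: ŷ = 14.5 + 0.2·30 = 20.5; e = 22 − 20.5 = 1.5
x=40: ŷ = 14.5 + 0.2·40 = 22.5; e = 23.5 − 22.5 = 1
x=45: ŷ = 14.5 + 0.2·45 = 23.5; e = 21.5 − 23.5 = -2
x=70: ŷ = 14.5 + 0.2·70 = 28.5; e = 25.5 − 28.5 = -3
x=75: ŷ = 14.5 + 0.2·75 = 29.5; e = 32 − 29.5 = 2.5

-0.5, 0.5, -2.5, 2.5, 1.5, 1, -2, -3, 2.5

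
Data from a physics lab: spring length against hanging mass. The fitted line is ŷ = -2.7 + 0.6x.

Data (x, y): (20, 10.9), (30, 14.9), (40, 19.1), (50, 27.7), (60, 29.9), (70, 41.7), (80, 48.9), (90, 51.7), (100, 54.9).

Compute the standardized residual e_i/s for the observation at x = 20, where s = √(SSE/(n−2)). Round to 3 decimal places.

0.639

x=20: ŷ = -2.7 + 0.6·20 = 9.3; e = 10.9 − 9.3 = 1.6
x=30: ŷ = -2.7 + 0.6·30 = 15.3; e = 14.9 − 15.3 = -0.4
x=40: ŷ = -2.7 + 0.6·40 = 21.3; e = 19.1 − 21.3 = -2.2
x=50: ŷ = -2.7 + 0.6·50 = 27.3; e = 27.7 − 27.3 = 0.4
x=60: ŷ = -2.7 + 0.6·60 = 33.3; e = 29.9 − 33.3 = -3.4
x=70: ŷ = -2.7 + 0.6·70 = 39.3; e = 41.7 − 39.3 = 2.4
x=80: ŷ = -2.7 + 0.6·80 = 45.3; e = 48.9 − 45.3 = 3.6
x=90: ŷ = -2.7 + 0.6·90 = 51.3; e = 51.7 − 51.3 = 0.4
x=100: ŷ = -2.7 + 0.6·100 = 57.3; e = 54.9 − 57.3 = -2.4
SSE = 2.56 + 0.16 + 4.84 + 0.16 + 11.56 + 5.76 + 12.96 + 0.16 + 5.76 = 43.92
s = √(43.92/7) = 2.50485
e/s = 1.6 / 2.50485 = 0.639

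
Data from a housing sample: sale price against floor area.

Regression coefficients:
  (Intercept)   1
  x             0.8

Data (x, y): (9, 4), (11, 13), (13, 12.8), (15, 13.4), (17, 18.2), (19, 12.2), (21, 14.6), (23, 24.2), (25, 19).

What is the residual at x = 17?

e = 3.6

ŷ = 1 + 0.8·17 = 14.6
e = 18.2 − 14.6 = 3.6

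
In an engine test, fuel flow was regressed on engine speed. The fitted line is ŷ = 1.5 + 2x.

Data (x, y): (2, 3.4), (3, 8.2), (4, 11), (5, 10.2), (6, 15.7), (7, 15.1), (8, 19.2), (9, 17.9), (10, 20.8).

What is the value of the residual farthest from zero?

x=2: ŷ = 1.5 + 2·2 = 5.5; r = 3.4 − 5.5 = -2.1
x=3: ŷ = 1.5 + 2·3 = 7.5; r = 8.2 − 7.5 = 0.7
x=4: ŷ = 1.5 + 2·4 = 9.5; r = 11 − 9.5 = 1.5
x=5: ŷ = 1.5 + 2·5 = 11.5; r = 10.2 − 11.5 = -1.3
x=6: ŷ = 1.5 + 2·6 = 13.5; r = 15.7 − 13.5 = 2.2
x=7: ŷ = 1.5 + 2·7 = 15.5; r = 15.1 − 15.5 = -0.4
x=8: ŷ = 1.5 + 2·8 = 17.5; r = 19.2 − 17.5 = 1.7
x=9: ŷ = 1.5 + 2·9 = 19.5; r = 17.9 − 19.5 = -1.6
x=10: ŷ = 1.5 + 2·10 = 21.5; r = 20.8 − 21.5 = -0.7
Largest |r| is 2.2 at x = 6, residual 2.2.

r = 2.2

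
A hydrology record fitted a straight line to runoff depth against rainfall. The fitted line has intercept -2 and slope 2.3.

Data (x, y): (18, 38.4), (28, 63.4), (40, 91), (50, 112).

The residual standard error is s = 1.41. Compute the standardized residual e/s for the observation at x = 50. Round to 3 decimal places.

-0.709

ŷ = -2 + 2.3·50 = 113
e = 112 − 113 = -1
e/s = -1 / 1.41 = -0.709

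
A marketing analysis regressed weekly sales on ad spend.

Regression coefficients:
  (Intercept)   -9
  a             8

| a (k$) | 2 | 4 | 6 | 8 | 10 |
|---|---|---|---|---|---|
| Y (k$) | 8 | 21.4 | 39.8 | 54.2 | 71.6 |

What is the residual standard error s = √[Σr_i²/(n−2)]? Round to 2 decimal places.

a=2: Ŷ = -9 + 8·2 = 7; r = 8 − 7 = 1
a=4: Ŷ = -9 + 8·4 = 23; r = 21.4 − 23 = -1.6
a=6: Ŷ = -9 + 8·6 = 39; r = 39.8 − 39 = 0.8
a=8: Ŷ = -9 + 8·8 = 55; r = 54.2 − 55 = -0.8
a=10: Ŷ = -9 + 8·10 = 71; r = 71.6 − 71 = 0.6
SSE = 1 + 2.56 + 0.64 + 0.64 + 0.36 = 5.2
s = √(5.2/3) = √1.73333 ≈ 1.32

s = 1.32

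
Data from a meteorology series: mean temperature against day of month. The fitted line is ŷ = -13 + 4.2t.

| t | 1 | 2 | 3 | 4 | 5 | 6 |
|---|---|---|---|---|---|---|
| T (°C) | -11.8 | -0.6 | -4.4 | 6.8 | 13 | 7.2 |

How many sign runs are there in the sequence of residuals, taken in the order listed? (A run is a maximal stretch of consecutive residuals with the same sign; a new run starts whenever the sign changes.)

t=1: ŷ = -13 + 4.2·1 = -8.8; e = -11.8 − (-8.8) = -3
t=2: ŷ = -13 + 4.2·2 = -4.6; e = -0.6 − (-4.6) = 4
t=3: ŷ = -13 + 4.2·3 = -0.4; e = -4.4 − (-0.4) = -4
t=4: ŷ = -13 + 4.2·4 = 3.8; e = 6.8 − 3.8 = 3
t=5: ŷ = -13 + 4.2·5 = 8; e = 13 − 8 = 5
t=6: ŷ = -13 + 4.2·6 = 12.2; e = 7.2 − 12.2 = -5
Signs: − + − + + −
Runs: −×1, +×1, −×1, +×2, −×1 → 5

5 runs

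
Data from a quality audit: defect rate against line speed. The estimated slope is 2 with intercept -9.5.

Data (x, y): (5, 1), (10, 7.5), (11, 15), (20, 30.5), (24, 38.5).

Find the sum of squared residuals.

x=5: ŷ = -9.5 + 2·5 = 0.5; e = 1 − 0.5 = 0.5
x=10: ŷ = -9.5 + 2·10 = 10.5; e = 7.5 − 10.5 = -3
x=11: ŷ = -9.5 + 2·11 = 12.5; e = 15 − 12.5 = 2.5
x=20: ŷ = -9.5 + 2·20 = 30.5; e = 30.5 − 30.5 = 0
x=24: ŷ = -9.5 + 2·24 = 38.5; e = 38.5 − 38.5 = 0
SSE = 0.25 + 9 + 6.25 + 0 + 0 = 15.5

SSE = 15.5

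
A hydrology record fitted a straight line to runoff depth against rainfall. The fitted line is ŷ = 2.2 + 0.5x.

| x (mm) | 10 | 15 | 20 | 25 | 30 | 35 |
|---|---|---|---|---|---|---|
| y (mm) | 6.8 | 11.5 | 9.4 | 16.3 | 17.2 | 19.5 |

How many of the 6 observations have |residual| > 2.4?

x=10: ŷ = 2.2 + 0.5·10 = 7.2; r = 6.8 − 7.2 = -0.4
x=15: ŷ = 2.2 + 0.5·15 = 9.7; r = 11.5 − 9.7 = 1.8
x=20: ŷ = 2.2 + 0.5·20 = 12.2; r = 9.4 − 12.2 = -2.8
x=25: ŷ = 2.2 + 0.5·25 = 14.7; r = 16.3 − 14.7 = 1.6
x=30: ŷ = 2.2 + 0.5·30 = 17.2; r = 17.2 − 17.2 = 0
x=35: ŷ = 2.2 + 0.5·35 = 19.7; r = 19.5 − 19.7 = -0.2
|r| > 2.4: x=20 (|r|=2.8) → 1

1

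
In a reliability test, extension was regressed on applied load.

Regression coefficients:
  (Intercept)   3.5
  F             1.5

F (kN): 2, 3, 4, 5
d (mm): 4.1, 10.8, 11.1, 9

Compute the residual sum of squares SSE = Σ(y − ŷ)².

SSE = 20.16

F=2: d̂ = 3.5 + 1.5·2 = 6.5; r = 4.1 − 6.5 = -2.4
F=3: d̂ = 3.5 + 1.5·3 = 8; r = 10.8 − 8 = 2.8
F=4: d̂ = 3.5 + 1.5·4 = 9.5; r = 11.1 − 9.5 = 1.6
F=5: d̂ = 3.5 + 1.5·5 = 11; r = 9 − 11 = -2
SSE = 5.76 + 7.84 + 2.56 + 4 = 20.16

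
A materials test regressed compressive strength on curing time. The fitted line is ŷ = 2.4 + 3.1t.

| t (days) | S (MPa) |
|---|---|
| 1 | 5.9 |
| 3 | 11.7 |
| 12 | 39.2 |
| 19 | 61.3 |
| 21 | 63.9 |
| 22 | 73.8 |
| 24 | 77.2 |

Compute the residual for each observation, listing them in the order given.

0.4, 0, -0.4, 0, -3.6, 3.2, 0.4

t=1: ŷ = 2.4 + 3.1·1 = 5.5; e = 5.9 − 5.5 = 0.4
t=3: ŷ = 2.4 + 3.1·3 = 11.7; e = 11.7 − 11.7 = 0
t=12: ŷ = 2.4 + 3.1·12 = 39.6; e = 39.2 − 39.6 = -0.4
t=19: ŷ = 2.4 + 3.1·19 = 61.3; e = 61.3 − 61.3 = 0
t=21: ŷ = 2.4 + 3.1·21 = 67.5; e = 63.9 − 67.5 = -3.6
t=22: ŷ = 2.4 + 3.1·22 = 70.6; e = 73.8 − 70.6 = 3.2
t=24: ŷ = 2.4 + 3.1·24 = 76.8; e = 77.2 − 76.8 = 0.4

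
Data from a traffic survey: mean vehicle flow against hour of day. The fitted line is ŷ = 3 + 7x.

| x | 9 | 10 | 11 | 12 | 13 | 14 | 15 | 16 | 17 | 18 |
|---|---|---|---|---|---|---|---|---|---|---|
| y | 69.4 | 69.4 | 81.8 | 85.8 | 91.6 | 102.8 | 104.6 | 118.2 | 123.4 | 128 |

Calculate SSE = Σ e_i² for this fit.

x=9: ŷ = 3 + 7·9 = 66; e = 69.4 − 66 = 3.4
x=10: ŷ = 3 + 7·10 = 73; e = 69.4 − 73 = -3.6
x=11: ŷ = 3 + 7·11 = 80; e = 81.8 − 80 = 1.8
x=12: ŷ = 3 + 7·12 = 87; e = 85.8 − 87 = -1.2
x=13: ŷ = 3 + 7·13 = 94; e = 91.6 − 94 = -2.4
x=14: ŷ = 3 + 7·14 = 101; e = 102.8 − 101 = 1.8
x=15: ŷ = 3 + 7·15 = 108; e = 104.6 − 108 = -3.4
x=16: ŷ = 3 + 7·16 = 115; e = 118.2 − 115 = 3.2
x=17: ŷ = 3 + 7·17 = 122; e = 123.4 − 122 = 1.4
x=18: ŷ = 3 + 7·18 = 129; e = 128 − 129 = -1
SSE = 11.56 + 12.96 + 3.24 + 1.44 + 5.76 + 3.24 + 11.56 + 10.24 + 1.96 + 1 = 62.96

SSE = 62.96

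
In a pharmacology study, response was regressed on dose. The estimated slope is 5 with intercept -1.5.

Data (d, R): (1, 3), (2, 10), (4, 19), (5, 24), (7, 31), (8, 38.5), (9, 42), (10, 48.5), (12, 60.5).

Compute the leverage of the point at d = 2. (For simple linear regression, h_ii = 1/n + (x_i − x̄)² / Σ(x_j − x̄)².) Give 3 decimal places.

h = 0.290

d̄ = (1 + 2 + 4 + 5 + 7 + 8 + 9 + 10 + 12)/9 = 6.44444
Σ(d − d̄)² = 29.642 + 19.7531 + 5.97531 + 2.08642 + 0.308642 + 2.41975 + 6.53086 + 12.642 + 30.8642 = 110.222
h = 1/9 + (-4.44444)²/110.222 = 0.111111 + 0.179211 = 0.290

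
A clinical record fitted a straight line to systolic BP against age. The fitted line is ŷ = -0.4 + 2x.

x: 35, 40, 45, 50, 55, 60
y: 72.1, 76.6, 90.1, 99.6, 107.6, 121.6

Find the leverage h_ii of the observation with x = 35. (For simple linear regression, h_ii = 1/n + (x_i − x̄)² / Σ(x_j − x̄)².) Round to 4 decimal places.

x̄ = (35 + 40 + 45 + 50 + 55 + 60)/6 = 47.5
Σ(x − x̄)² = 156.25 + 56.25 + 6.25 + 6.25 + 56.25 + 156.25 = 437.5
h = 1/6 + (-12.5)²/437.5 = 0.166667 + 0.357143 = 0.5238

h = 0.5238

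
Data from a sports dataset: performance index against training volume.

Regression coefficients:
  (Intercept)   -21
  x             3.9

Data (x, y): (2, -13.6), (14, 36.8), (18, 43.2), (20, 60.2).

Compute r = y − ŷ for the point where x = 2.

ŷ = -21 + 3.9·2 = -13.2
r = -13.6 − (-13.2) = -0.4

r = -0.4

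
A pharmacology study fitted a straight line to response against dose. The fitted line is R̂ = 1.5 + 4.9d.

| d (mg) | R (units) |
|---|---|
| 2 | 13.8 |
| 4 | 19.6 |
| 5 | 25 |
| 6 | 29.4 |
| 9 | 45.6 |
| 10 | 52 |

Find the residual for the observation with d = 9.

R̂ = 1.5 + 4.9·9 = 45.6
e = 45.6 − 45.6 = 0

e = 0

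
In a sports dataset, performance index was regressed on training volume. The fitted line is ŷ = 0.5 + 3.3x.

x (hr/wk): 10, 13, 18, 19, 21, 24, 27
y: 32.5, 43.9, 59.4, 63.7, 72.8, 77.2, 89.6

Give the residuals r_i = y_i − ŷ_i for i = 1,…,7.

-1, 0.5, -0.5, 0.5, 3, -2.5, 0

x=10: ŷ = 0.5 + 3.3·10 = 33.5; r = 32.5 − 33.5 = -1
x=13: ŷ = 0.5 + 3.3·13 = 43.4; r = 43.9 − 43.4 = 0.5
x=18: ŷ = 0.5 + 3.3·18 = 59.9; r = 59.4 − 59.9 = -0.5
x=19: ŷ = 0.5 + 3.3·19 = 63.2; r = 63.7 − 63.2 = 0.5
x=21: ŷ = 0.5 + 3.3·21 = 69.8; r = 72.8 − 69.8 = 3
x=24: ŷ = 0.5 + 3.3·24 = 79.7; r = 77.2 − 79.7 = -2.5
x=27: ŷ = 0.5 + 3.3·27 = 89.6; r = 89.6 − 89.6 = 0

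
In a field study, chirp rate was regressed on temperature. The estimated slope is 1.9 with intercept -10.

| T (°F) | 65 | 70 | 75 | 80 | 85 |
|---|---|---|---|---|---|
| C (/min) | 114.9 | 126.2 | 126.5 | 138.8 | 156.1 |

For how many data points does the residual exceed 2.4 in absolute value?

4

T=65: Ĉ = -10 + 1.9·65 = 113.5; e = 114.9 − 113.5 = 1.4
T=70: Ĉ = -10 + 1.9·70 = 123; e = 126.2 − 123 = 3.2
T=75: Ĉ = -10 + 1.9·75 = 132.5; e = 126.5 − 132.5 = -6
T=80: Ĉ = -10 + 1.9·80 = 142; e = 138.8 − 142 = -3.2
T=85: Ĉ = -10 + 1.9·85 = 151.5; e = 156.1 − 151.5 = 4.6
|e| > 2.4: T=70 (|e|=3.2), T=75 (|e|=6), T=80 (|e|=3.2), T=85 (|e|=4.6) → 4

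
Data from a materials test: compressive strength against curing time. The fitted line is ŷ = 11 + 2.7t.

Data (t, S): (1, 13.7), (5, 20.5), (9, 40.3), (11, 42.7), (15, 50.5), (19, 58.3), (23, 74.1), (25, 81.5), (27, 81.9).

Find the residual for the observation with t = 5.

r = -4

ŷ = 11 + 2.7·5 = 24.5
r = 20.5 − 24.5 = -4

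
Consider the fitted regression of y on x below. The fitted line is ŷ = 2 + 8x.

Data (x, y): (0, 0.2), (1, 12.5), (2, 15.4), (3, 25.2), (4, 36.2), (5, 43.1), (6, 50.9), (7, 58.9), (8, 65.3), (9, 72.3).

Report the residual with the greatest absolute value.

r = -2.6

x=0: ŷ = 2 + 8·0 = 2; r = 0.2 − 2 = -1.8
x=1: ŷ = 2 + 8·1 = 10; r = 12.5 − 10 = 2.5
x=2: ŷ = 2 + 8·2 = 18; r = 15.4 − 18 = -2.6
x=3: ŷ = 2 + 8·3 = 26; r = 25.2 − 26 = -0.8
x=4: ŷ = 2 + 8·4 = 34; r = 36.2 − 34 = 2.2
x=5: ŷ = 2 + 8·5 = 42; r = 43.1 − 42 = 1.1
x=6: ŷ = 2 + 8·6 = 50; r = 50.9 − 50 = 0.9
x=7: ŷ = 2 + 8·7 = 58; r = 58.9 − 58 = 0.9
x=8: ŷ = 2 + 8·8 = 66; r = 65.3 − 66 = -0.7
x=9: ŷ = 2 + 8·9 = 74; r = 72.3 − 74 = -1.7
Largest |r| is 2.6 at x = 2, residual -2.6.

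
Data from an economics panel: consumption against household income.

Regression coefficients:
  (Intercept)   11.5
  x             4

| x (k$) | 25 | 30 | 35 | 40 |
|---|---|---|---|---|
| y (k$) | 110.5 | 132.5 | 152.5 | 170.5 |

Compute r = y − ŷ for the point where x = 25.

r = -1

ŷ = 11.5 + 4·25 = 111.5
r = 110.5 − 111.5 = -1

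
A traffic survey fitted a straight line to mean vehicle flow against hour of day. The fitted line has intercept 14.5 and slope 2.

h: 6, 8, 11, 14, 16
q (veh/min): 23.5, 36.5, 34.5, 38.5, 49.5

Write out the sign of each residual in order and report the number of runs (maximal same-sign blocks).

h=6: q̂ = 14.5 + 2·6 = 26.5; r = 23.5 − 26.5 = -3
h=8: q̂ = 14.5 + 2·8 = 30.5; r = 36.5 − 30.5 = 6
h=11: q̂ = 14.5 + 2·11 = 36.5; r = 34.5 − 36.5 = -2
h=14: q̂ = 14.5 + 2·14 = 42.5; r = 38.5 − 42.5 = -4
h=16: q̂ = 14.5 + 2·16 = 46.5; r = 49.5 − 46.5 = 3
Signs: − + − − +
Runs: −×1, +×1, −×2, +×1 → 4

4 runs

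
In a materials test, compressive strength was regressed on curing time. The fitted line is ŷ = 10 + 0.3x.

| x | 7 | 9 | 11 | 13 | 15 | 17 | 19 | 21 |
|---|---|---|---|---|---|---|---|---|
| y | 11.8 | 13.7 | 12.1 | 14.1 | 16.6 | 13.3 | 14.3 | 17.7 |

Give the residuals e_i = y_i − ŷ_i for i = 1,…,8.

-0.3, 1, -1.2, 0.2, 2.1, -1.8, -1.4, 1.4

x=7: ŷ = 10 + 0.3·7 = 12.1; e = 11.8 − 12.1 = -0.3
x=9: ŷ = 10 + 0.3·9 = 12.7; e = 13.7 − 12.7 = 1
x=11: ŷ = 10 + 0.3·11 = 13.3; e = 12.1 − 13.3 = -1.2
x=13: ŷ = 10 + 0.3·13 = 13.9; e = 14.1 − 13.9 = 0.2
x=15: ŷ = 10 + 0.3·15 = 14.5; e = 16.6 − 14.5 = 2.1
x=17: ŷ = 10 + 0.3·17 = 15.1; e = 13.3 − 15.1 = -1.8
x=19: ŷ = 10 + 0.3·19 = 15.7; e = 14.3 − 15.7 = -1.4
x=21: ŷ = 10 + 0.3·21 = 16.3; e = 17.7 − 16.3 = 1.4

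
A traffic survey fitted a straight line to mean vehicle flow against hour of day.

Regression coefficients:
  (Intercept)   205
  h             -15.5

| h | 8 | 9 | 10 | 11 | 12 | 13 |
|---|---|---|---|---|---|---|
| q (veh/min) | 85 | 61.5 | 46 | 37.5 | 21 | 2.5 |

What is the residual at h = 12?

q̂ = 205 − 15.5·12 = 19
e = 21 − 19 = 2

e = 2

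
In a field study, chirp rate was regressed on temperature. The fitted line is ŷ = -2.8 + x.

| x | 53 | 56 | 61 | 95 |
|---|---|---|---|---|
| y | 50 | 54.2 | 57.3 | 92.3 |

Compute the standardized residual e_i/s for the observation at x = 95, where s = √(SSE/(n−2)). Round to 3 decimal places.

0.104

x=53: ŷ = -2.8 + 53 = 50.2; e = 50 − 50.2 = -0.2
x=56: ŷ = -2.8 + 56 = 53.2; e = 54.2 − 53.2 = 1
x=61: ŷ = -2.8 + 61 = 58.2; e = 57.3 − 58.2 = -0.9
x=95: ŷ = -2.8 + 95 = 92.2; e = 92.3 − 92.2 = 0.1
SSE = 0.04 + 1 + 0.81 + 0.01 = 1.86
s = √(1.86/2) = 0.964365
e/s = 0.1 / 0.964365 = 0.104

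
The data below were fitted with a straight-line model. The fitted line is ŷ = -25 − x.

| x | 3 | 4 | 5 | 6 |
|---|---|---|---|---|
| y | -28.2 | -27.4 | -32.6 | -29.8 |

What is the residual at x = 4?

r = 1.6

ŷ = -25 − 4 = -29
r = -27.4 − (-29) = 1.6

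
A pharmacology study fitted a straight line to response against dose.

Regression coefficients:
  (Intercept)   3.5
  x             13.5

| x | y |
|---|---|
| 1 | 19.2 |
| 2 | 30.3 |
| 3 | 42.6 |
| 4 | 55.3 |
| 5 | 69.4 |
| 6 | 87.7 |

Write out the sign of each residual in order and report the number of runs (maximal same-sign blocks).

3 runs

x=1: ŷ = 3.5 + 13.5·1 = 17; r = 19.2 − 17 = 2.2
x=2: ŷ = 3.5 + 13.5·2 = 30.5; r = 30.3 − 30.5 = -0.2
x=3: ŷ = 3.5 + 13.5·3 = 44; r = 42.6 − 44 = -1.4
x=4: ŷ = 3.5 + 13.5·4 = 57.5; r = 55.3 − 57.5 = -2.2
x=5: ŷ = 3.5 + 13.5·5 = 71; r = 69.4 − 71 = -1.6
x=6: ŷ = 3.5 + 13.5·6 = 84.5; r = 87.7 − 84.5 = 3.2
Signs: + − − − − +
Runs: +×1, −×4, +×1 → 3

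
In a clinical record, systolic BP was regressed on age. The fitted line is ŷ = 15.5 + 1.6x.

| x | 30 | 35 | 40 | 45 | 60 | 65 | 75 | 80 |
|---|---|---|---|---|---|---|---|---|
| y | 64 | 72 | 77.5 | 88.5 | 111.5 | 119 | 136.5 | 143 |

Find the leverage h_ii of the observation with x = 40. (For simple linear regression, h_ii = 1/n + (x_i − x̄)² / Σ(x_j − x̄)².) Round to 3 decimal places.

x̄ = (30 + 35 + 40 + 45 + 60 + 65 + 75 + 80)/8 = 53.75
Σ(x − x̄)² = 564.062 + 351.562 + 189.062 + 76.5625 + 39.0625 + 126.562 + 451.562 + 689.062 = 2487.5
h = 1/8 + (-13.75)²/2487.5 = 0.125 + 0.076005 = 0.201

h = 0.201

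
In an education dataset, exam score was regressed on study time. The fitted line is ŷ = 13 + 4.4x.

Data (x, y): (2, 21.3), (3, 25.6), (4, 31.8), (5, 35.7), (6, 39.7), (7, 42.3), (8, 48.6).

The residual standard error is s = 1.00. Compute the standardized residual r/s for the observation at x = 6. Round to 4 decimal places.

0.3000

ŷ = 13 + 4.4·6 = 39.4
r = 39.7 − 39.4 = 0.3
r/s = 0.3 / 1.00 = 0.3000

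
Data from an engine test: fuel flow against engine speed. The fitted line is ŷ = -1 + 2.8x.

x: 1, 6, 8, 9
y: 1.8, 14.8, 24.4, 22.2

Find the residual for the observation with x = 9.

ŷ = -1 + 2.8·9 = 24.2
e = 22.2 − 24.2 = -2

e = -2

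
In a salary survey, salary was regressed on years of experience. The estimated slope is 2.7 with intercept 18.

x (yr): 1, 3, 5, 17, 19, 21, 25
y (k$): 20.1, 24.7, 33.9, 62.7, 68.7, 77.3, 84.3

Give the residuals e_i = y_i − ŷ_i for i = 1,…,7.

-0.6, -1.4, 2.4, -1.2, -0.6, 2.6, -1.2

x=1: ŷ = 18 + 2.7·1 = 20.7; e = 20.1 − 20.7 = -0.6
x=3: ŷ = 18 + 2.7·3 = 26.1; e = 24.7 − 26.1 = -1.4
x=5: ŷ = 18 + 2.7·5 = 31.5; e = 33.9 − 31.5 = 2.4
x=17: ŷ = 18 + 2.7·17 = 63.9; e = 62.7 − 63.9 = -1.2
x=19: ŷ = 18 + 2.7·19 = 69.3; e = 68.7 − 69.3 = -0.6
x=21: ŷ = 18 + 2.7·21 = 74.7; e = 77.3 − 74.7 = 2.6
x=25: ŷ = 18 + 2.7·25 = 85.5; e = 84.3 − 85.5 = -1.2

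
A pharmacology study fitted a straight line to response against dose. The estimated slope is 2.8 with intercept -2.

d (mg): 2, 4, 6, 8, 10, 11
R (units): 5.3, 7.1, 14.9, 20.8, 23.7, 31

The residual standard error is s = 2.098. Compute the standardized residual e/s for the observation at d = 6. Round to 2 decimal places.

0.05

ŷ = -2 + 2.8·6 = 14.8
e = 14.9 − 14.8 = 0.1
e/s = 0.1 / 2.098 = 0.05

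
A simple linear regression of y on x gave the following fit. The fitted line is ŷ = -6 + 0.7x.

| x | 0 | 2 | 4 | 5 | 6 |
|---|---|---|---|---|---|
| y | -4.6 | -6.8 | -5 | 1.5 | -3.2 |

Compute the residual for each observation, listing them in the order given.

x=0: ŷ = -6 + 0.7·0 = -6; e = -4.6 − (-6) = 1.4
x=2: ŷ = -6 + 0.7·2 = -4.6; e = -6.8 − (-4.6) = -2.2
x=4: ŷ = -6 + 0.7·4 = -3.2; e = -5 − (-3.2) = -1.8
x=5: ŷ = -6 + 0.7·5 = -2.5; e = 1.5 − (-2.5) = 4
x=6: ŷ = -6 + 0.7·6 = -1.8; e = -3.2 − (-1.8) = -1.4

1.4, -2.2, -1.8, 4, -1.4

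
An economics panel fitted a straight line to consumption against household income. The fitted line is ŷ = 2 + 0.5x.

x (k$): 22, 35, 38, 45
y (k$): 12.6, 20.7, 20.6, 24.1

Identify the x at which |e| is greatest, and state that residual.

x = 35, e = 1.2

x=22: ŷ = 2 + 0.5·22 = 13; e = 12.6 − 13 = -0.4
x=35: ŷ = 2 + 0.5·35 = 19.5; e = 20.7 − 19.5 = 1.2
x=38: ŷ = 2 + 0.5·38 = 21; e = 20.6 − 21 = -0.4
x=45: ŷ = 2 + 0.5·45 = 24.5; e = 24.1 − 24.5 = -0.4
Largest |e| is 1.2 at x = 35, residual 1.2.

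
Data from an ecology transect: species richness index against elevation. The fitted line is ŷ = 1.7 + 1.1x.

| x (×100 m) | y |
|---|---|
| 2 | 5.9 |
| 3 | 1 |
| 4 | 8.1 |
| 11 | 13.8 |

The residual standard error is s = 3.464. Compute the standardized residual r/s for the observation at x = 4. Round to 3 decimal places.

ŷ = 1.7 + 1.1·4 = 6.1
r = 8.1 − 6.1 = 2
r/s = 2 / 3.464 = 0.577

0.577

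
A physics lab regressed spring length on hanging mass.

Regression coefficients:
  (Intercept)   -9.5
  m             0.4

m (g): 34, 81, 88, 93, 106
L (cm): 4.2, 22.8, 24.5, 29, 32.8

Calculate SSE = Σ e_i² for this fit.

m=34: L̂ = -9.5 + 0.4·34 = 4.1; e = 4.2 − 4.1 = 0.1
m=81: L̂ = -9.5 + 0.4·81 = 22.9; e = 22.8 − 22.9 = -0.1
m=88: L̂ = -9.5 + 0.4·88 = 25.7; e = 24.5 − 25.7 = -1.2
m=93: L̂ = -9.5 + 0.4·93 = 27.7; e = 29 − 27.7 = 1.3
m=106: L̂ = -9.5 + 0.4·106 = 32.9; e = 32.8 − 32.9 = -0.1
SSE = 0.01 + 0.01 + 1.44 + 1.69 + 0.01 = 3.16

SSE = 3.16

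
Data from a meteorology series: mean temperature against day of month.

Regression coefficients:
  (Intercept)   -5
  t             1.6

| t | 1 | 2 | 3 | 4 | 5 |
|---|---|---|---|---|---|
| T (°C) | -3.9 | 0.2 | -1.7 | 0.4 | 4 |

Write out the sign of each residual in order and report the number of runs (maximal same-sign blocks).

4 runs

t=1: ŷ = -5 + 1.6·1 = -3.4; e = -3.9 − (-3.4) = -0.5
t=2: ŷ = -5 + 1.6·2 = -1.8; e = 0.2 − (-1.8) = 2
t=3: ŷ = -5 + 1.6·3 = -0.2; e = -1.7 − (-0.2) = -1.5
t=4: ŷ = -5 + 1.6·4 = 1.4; e = 0.4 − 1.4 = -1
t=5: ŷ = -5 + 1.6·5 = 3; e = 4 − 3 = 1
Signs: − + − − +
Runs: −×1, +×1, −×2, +×1 → 4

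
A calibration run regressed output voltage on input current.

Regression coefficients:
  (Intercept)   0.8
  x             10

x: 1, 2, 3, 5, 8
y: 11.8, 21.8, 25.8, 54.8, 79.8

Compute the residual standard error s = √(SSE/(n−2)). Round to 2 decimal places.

x=1: ŷ = 0.8 + 10·1 = 10.8; e = 11.8 − 10.8 = 1
x=2: ŷ = 0.8 + 10·2 = 20.8; e = 21.8 − 20.8 = 1
x=3: ŷ = 0.8 + 10·3 = 30.8; e = 25.8 − 30.8 = -5
x=5: ŷ = 0.8 + 10·5 = 50.8; e = 54.8 − 50.8 = 4
x=8: ŷ = 0.8 + 10·8 = 80.8; e = 79.8 − 80.8 = -1
SSE = 1 + 1 + 25 + 16 + 1 = 44
s = √(44/3) = √14.6667 ≈ 3.83

s = 3.83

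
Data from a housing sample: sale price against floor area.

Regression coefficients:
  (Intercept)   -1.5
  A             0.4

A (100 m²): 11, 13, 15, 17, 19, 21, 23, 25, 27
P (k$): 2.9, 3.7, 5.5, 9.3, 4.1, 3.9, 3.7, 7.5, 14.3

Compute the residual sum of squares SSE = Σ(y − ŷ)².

A=11: P̂ = -1.5 + 0.4·11 = 2.9; e = 2.9 − 2.9 = 0
A=13: P̂ = -1.5 + 0.4·13 = 3.7; e = 3.7 − 3.7 = 0
A=15: P̂ = -1.5 + 0.4·15 = 4.5; e = 5.5 − 4.5 = 1
A=17: P̂ = -1.5 + 0.4·17 = 5.3; e = 9.3 − 5.3 = 4
A=19: P̂ = -1.5 + 0.4·19 = 6.1; e = 4.1 − 6.1 = -2
A=21: P̂ = -1.5 + 0.4·21 = 6.9; e = 3.9 − 6.9 = -3
A=23: P̂ = -1.5 + 0.4·23 = 7.7; e = 3.7 − 7.7 = -4
A=25: P̂ = -1.5 + 0.4·25 = 8.5; e = 7.5 − 8.5 = -1
A=27: P̂ = -1.5 + 0.4·27 = 9.3; e = 14.3 − 9.3 = 5
SSE = 0 + 0 + 1 + 16 + 4 + 9 + 16 + 1 + 25 = 72

SSE = 72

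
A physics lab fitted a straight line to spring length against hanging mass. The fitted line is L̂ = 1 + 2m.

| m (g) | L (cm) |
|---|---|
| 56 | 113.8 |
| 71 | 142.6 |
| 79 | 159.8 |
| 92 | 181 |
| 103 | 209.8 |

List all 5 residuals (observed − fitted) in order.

m=56: L̂ = 1 + 2·56 = 113; e = 113.8 − 113 = 0.8
m=71: L̂ = 1 + 2·71 = 143; e = 142.6 − 143 = -0.4
m=79: L̂ = 1 + 2·79 = 159; e = 159.8 − 159 = 0.8
m=92: L̂ = 1 + 2·92 = 185; e = 181 − 185 = -4
m=103: L̂ = 1 + 2·103 = 207; e = 209.8 − 207 = 2.8

0.8, -0.4, 0.8, -4, 2.8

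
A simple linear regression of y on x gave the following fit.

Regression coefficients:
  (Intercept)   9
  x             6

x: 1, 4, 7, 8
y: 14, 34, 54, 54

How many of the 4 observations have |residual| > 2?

x=1: ŷ = 9 + 6·1 = 15; r = 14 − 15 = -1
x=4: ŷ = 9 + 6·4 = 33; r = 34 − 33 = 1
x=7: ŷ = 9 + 6·7 = 51; r = 54 − 51 = 3
x=8: ŷ = 9 + 6·8 = 57; r = 54 − 57 = -3
|r| > 2: x=7 (|r|=3), x=8 (|r|=3) → 2

2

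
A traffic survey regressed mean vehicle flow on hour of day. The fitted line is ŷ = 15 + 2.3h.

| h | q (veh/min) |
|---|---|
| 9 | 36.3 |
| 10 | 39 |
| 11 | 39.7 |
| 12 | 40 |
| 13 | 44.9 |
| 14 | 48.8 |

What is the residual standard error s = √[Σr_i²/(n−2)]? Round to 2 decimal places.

s = 1.66

h=9: ŷ = 15 + 2.3·9 = 35.7; r = 36.3 − 35.7 = 0.6
h=10: ŷ = 15 + 2.3·10 = 38; r = 39 − 38 = 1
h=11: ŷ = 15 + 2.3·11 = 40.3; r = 39.7 − 40.3 = -0.6
h=12: ŷ = 15 + 2.3·12 = 42.6; r = 40 − 42.6 = -2.6
h=13: ŷ = 15 + 2.3·13 = 44.9; r = 44.9 − 44.9 = 0
h=14: ŷ = 15 + 2.3·14 = 47.2; r = 48.8 − 47.2 = 1.6
SSE = 0.36 + 1 + 0.36 + 6.76 + 0 + 2.56 = 11.04
s = √(11.04/4) = √2.76 ≈ 1.66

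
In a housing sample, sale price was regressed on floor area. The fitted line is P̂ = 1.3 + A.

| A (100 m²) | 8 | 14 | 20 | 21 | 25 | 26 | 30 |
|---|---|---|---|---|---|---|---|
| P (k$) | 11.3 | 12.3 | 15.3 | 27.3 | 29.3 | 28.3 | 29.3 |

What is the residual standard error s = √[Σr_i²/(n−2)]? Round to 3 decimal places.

s = 4.195

A=8: P̂ = 1.3 + 8 = 9.3; r = 11.3 − 9.3 = 2
A=14: P̂ = 1.3 + 14 = 15.3; r = 12.3 − 15.3 = -3
A=20: P̂ = 1.3 + 20 = 21.3; r = 15.3 − 21.3 = -6
A=21: P̂ = 1.3 + 21 = 22.3; r = 27.3 − 22.3 = 5
A=25: P̂ = 1.3 + 25 = 26.3; r = 29.3 − 26.3 = 3
A=26: P̂ = 1.3 + 26 = 27.3; r = 28.3 − 27.3 = 1
A=30: P̂ = 1.3 + 30 = 31.3; r = 29.3 − 31.3 = -2
SSE = 4 + 9 + 36 + 25 + 9 + 1 + 4 = 88
s = √(88/5) = √17.6 ≈ 4.195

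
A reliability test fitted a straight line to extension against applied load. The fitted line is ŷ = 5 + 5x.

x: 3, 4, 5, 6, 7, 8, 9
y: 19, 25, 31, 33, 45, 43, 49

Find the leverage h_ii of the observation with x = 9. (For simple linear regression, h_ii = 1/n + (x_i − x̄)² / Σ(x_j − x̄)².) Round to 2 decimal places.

x̄ = (3 + 4 + 5 + 6 + 7 + 8 + 9)/7 = 6
Σ(x − x̄)² = 9 + 4 + 1 + 0 + 1 + 4 + 9 = 28
h = 1/7 + (3)²/28 = 0.142857 + 0.321429 = 0.46

h = 0.46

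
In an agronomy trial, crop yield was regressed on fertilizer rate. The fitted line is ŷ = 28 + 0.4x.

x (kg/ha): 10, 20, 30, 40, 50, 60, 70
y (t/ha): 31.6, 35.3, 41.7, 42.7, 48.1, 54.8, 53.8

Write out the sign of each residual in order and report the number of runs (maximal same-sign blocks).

x=10: ŷ = 28 + 0.4·10 = 32; r = 31.6 − 32 = -0.4
x=20: ŷ = 28 + 0.4·20 = 36; r = 35.3 − 36 = -0.7
x=30: ŷ = 28 + 0.4·30 = 40; r = 41.7 − 40 = 1.7
x=40: ŷ = 28 + 0.4·40 = 44; r = 42.7 − 44 = -1.3
x=50: ŷ = 28 + 0.4·50 = 48; r = 48.1 − 48 = 0.1
x=60: ŷ = 28 + 0.4·60 = 52; r = 54.8 − 52 = 2.8
x=70: ŷ = 28 + 0.4·70 = 56; r = 53.8 − 56 = -2.2
Signs: − − + − + + −
Runs: −×2, +×1, −×1, +×2, −×1 → 5

5 runs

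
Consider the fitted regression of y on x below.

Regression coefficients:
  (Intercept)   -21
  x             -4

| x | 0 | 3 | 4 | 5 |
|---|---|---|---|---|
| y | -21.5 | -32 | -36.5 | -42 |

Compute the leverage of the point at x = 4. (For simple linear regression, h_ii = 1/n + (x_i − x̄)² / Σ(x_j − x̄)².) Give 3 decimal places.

h = 0.321

x̄ = (0 + 3 + 4 + 5)/4 = 3
Σ(x − x̄)² = 9 + 0 + 1 + 4 = 14
h = 1/4 + (1)²/14 = 0.25 + 0.0714286 = 0.321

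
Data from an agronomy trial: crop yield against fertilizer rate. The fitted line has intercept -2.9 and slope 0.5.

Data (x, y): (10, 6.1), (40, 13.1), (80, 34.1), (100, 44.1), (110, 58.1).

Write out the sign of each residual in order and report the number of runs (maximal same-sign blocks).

x=10: ŷ = -2.9 + 0.5·10 = 2.1; r = 6.1 − 2.1 = 4
x=40: ŷ = -2.9 + 0.5·40 = 17.1; r = 13.1 − 17.1 = -4
x=80: ŷ = -2.9 + 0.5·80 = 37.1; r = 34.1 − 37.1 = -3
x=100: ŷ = -2.9 + 0.5·100 = 47.1; r = 44.1 − 47.1 = -3
x=110: ŷ = -2.9 + 0.5·110 = 52.1; r = 58.1 − 52.1 = 6
Signs: + − − − +
Runs: +×1, −×3, +×1 → 3

3 runs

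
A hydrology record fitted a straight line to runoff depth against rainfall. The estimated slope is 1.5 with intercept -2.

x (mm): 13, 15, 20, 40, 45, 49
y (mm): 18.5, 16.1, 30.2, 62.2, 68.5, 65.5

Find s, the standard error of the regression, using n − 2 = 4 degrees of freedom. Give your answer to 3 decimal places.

s = 4.686

x=13: ŷ = -2 + 1.5·13 = 17.5; r = 18.5 − 17.5 = 1
x=15: ŷ = -2 + 1.5·15 = 20.5; r = 16.1 − 20.5 = -4.4
x=20: ŷ = -2 + 1.5·20 = 28; r = 30.2 − 28 = 2.2
x=40: ŷ = -2 + 1.5·40 = 58; r = 62.2 − 58 = 4.2
x=45: ŷ = -2 + 1.5·45 = 65.5; r = 68.5 − 65.5 = 3
x=49: ŷ = -2 + 1.5·49 = 71.5; r = 65.5 − 71.5 = -6
SSE = 1 + 19.36 + 4.84 + 17.64 + 9 + 36 = 87.84
s = √(87.84/4) = √21.96 ≈ 4.686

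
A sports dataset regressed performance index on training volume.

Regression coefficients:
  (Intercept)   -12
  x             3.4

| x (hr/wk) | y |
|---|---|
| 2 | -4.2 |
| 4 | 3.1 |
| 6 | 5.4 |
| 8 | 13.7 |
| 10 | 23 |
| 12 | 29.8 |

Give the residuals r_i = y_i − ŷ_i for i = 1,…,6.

x=2: ŷ = -12 + 3.4·2 = -5.2; r = -4.2 − (-5.2) = 1
x=4: ŷ = -12 + 3.4·4 = 1.6; r = 3.1 − 1.6 = 1.5
x=6: ŷ = -12 + 3.4·6 = 8.4; r = 5.4 − 8.4 = -3
x=8: ŷ = -12 + 3.4·8 = 15.2; r = 13.7 − 15.2 = -1.5
x=10: ŷ = -12 + 3.4·10 = 22; r = 23 − 22 = 1
x=12: ŷ = -12 + 3.4·12 = 28.8; r = 29.8 − 28.8 = 1

1, 1.5, -3, -1.5, 1, 1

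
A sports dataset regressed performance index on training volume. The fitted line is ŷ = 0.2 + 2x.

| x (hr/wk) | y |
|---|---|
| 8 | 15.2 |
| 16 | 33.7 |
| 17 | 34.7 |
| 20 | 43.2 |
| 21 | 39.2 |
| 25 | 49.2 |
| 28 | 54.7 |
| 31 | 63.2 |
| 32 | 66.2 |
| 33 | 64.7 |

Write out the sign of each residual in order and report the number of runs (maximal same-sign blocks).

x=8: ŷ = 0.2 + 2·8 = 16.2; r = 15.2 − 16.2 = -1
x=16: ŷ = 0.2 + 2·16 = 32.2; r = 33.7 − 32.2 = 1.5
x=17: ŷ = 0.2 + 2·17 = 34.2; r = 34.7 − 34.2 = 0.5
x=20: ŷ = 0.2 + 2·20 = 40.2; r = 43.2 − 40.2 = 3
x=21: ŷ = 0.2 + 2·21 = 42.2; r = 39.2 − 42.2 = -3
x=25: ŷ = 0.2 + 2·25 = 50.2; r = 49.2 − 50.2 = -1
x=28: ŷ = 0.2 + 2·28 = 56.2; r = 54.7 − 56.2 = -1.5
x=31: ŷ = 0.2 + 2·31 = 62.2; r = 63.2 − 62.2 = 1
x=32: ŷ = 0.2 + 2·32 = 64.2; r = 66.2 − 64.2 = 2
x=33: ŷ = 0.2 + 2·33 = 66.2; r = 64.7 − 66.2 = -1.5
Signs: − + + + − − − + + −
Runs: −×1, +×3, −×3, +×2, −×1 → 5

5 runs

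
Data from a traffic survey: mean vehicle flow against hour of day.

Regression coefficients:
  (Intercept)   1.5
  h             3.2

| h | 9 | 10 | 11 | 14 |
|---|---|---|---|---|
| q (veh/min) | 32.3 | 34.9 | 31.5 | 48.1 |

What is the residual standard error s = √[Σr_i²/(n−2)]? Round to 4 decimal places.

s = 4.2568

h=9: q̂ = 1.5 + 3.2·9 = 30.3; r = 32.3 − 30.3 = 2
h=10: q̂ = 1.5 + 3.2·10 = 33.5; r = 34.9 − 33.5 = 1.4
h=11: q̂ = 1.5 + 3.2·11 = 36.7; r = 31.5 − 36.7 = -5.2
h=14: q̂ = 1.5 + 3.2·14 = 46.3; r = 48.1 − 46.3 = 1.8
SSE = 4 + 1.96 + 27.04 + 3.24 = 36.24
s = √(36.24/2) = √18.12 ≈ 4.2568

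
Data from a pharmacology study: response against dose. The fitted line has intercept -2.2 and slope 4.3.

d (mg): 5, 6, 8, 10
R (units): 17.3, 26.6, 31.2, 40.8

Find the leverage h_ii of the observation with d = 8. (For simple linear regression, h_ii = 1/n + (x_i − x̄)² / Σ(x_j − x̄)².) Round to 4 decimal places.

h = 0.2881

d̄ = (5 + 6 + 8 + 10)/4 = 7.25
Σ(d − d̄)² = 5.0625 + 1.5625 + 0.5625 + 7.5625 = 14.75
h = 1/4 + (0.75)²/14.75 = 0.25 + 0.0381356 = 0.2881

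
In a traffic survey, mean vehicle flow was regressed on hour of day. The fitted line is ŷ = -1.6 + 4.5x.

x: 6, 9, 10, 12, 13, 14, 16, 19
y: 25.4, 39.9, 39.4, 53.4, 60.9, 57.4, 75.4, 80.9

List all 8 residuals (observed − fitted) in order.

0, 1, -4, 1, 4, -4, 5, -3

x=6: ŷ = -1.6 + 4.5·6 = 25.4; r = 25.4 − 25.4 = 0
x=9: ŷ = -1.6 + 4.5·9 = 38.9; r = 39.9 − 38.9 = 1
x=10: ŷ = -1.6 + 4.5·10 = 43.4; r = 39.4 − 43.4 = -4
x=12: ŷ = -1.6 + 4.5·12 = 52.4; r = 53.4 − 52.4 = 1
x=13: ŷ = -1.6 + 4.5·13 = 56.9; r = 60.9 − 56.9 = 4
x=14: ŷ = -1.6 + 4.5·14 = 61.4; r = 57.4 − 61.4 = -4
x=16: ŷ = -1.6 + 4.5·16 = 70.4; r = 75.4 − 70.4 = 5
x=19: ŷ = -1.6 + 4.5·19 = 83.9; r = 80.9 − 83.9 = -3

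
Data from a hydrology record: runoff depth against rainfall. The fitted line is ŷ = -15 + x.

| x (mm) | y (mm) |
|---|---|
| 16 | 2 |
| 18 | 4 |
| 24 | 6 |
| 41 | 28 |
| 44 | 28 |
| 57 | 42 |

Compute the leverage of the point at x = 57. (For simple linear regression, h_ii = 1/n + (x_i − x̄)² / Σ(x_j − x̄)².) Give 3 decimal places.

h = 0.580

x̄ = (16 + 18 + 24 + 41 + 44 + 57)/6 = 33.3333
Σ(x − x̄)² = 300.444 + 235.111 + 87.1111 + 58.7778 + 113.778 + 560.111 = 1355.33
h = 1/6 + (23.6667)²/1355.33 = 0.166667 + 0.413264 = 0.580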